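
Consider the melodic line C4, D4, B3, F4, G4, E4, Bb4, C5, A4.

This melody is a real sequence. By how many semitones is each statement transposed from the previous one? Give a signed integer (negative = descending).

5

Taking 3-note groups, the heads are C4, F4, Bb4: the pattern moves up a 4th.
Counting half-steps from C4 to F4: 5.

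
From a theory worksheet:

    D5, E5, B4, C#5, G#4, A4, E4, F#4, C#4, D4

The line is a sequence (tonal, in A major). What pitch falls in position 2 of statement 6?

B3

Grouping in 2s, the 2nd note of each cell is E5, C#5, A4, F#4, D4.
One more down a 3rd gives B3.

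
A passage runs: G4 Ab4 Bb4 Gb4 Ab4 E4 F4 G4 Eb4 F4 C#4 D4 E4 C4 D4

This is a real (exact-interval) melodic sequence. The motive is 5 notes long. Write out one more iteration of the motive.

With a 5-note motive the entries are G4, E4, C#4, each down a 3rd from the previous.
So cell 4 is A#3 B3 C#4 A3 B3.

A#3 B3 C#4 A3 B3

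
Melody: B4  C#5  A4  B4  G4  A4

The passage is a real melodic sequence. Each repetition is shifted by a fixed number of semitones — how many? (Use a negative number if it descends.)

-2

Unit = 2 notes; the statements start on B4, A4, G4, moving down a 2nd each time.
Counting half-steps from B4 to A4: -2.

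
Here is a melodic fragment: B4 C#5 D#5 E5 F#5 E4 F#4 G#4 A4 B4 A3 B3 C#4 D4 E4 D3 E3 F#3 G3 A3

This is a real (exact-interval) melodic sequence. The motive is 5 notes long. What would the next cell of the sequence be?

Taking 5-note groups, the heads are B4, E4, A3, D3: the pattern moves down a 5th.
So cell 5 is G2 A2 B2 C3 D3.

G2 A2 B2 C3 D3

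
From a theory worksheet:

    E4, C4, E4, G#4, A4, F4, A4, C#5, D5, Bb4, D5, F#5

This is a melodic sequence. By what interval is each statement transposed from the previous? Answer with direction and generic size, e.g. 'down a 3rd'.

The 4-note cells begin on E4, A4, D5 — each up a 4th from the last.
From E4 to A4: up a 4th.

up a 4th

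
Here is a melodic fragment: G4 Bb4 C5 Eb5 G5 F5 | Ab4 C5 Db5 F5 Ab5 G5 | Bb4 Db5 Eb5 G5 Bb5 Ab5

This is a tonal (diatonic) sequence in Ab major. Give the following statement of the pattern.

C5 Eb5 F5 Ab5 C6 Bb5

The 6-note cells begin on G4, Ab4, Bb4 — each up a 2nd from the last.
So cell 4 is C5 Eb5 F5 Ab5 C6 Bb5.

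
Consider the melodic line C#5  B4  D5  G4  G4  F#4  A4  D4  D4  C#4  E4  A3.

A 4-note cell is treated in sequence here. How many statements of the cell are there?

3

12 notes in groups of 4 gives 12/4 = 3 statements.
Starts: C#5, G4, D4 — each down a 4th.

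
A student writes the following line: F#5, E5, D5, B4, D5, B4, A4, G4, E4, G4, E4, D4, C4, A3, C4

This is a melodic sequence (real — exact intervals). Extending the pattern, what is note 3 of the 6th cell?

Grouping in 5s, the 3rd note of each cell is D5, G4, C4.
Extending down a 5th: F3 → Bb2 → Eb2.

Eb2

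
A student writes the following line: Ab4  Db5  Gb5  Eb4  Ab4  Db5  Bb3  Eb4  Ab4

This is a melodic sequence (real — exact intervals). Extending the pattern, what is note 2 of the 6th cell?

C3

With 3-note cells, note 2 of each statement runs Db5, Ab4, Eb4.
Extending down a 4th: Bb3 → F3 → C3.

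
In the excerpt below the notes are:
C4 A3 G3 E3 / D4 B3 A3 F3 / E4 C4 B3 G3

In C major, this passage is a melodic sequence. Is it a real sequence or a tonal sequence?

tonal

Every note is diatonic to C major.
Cell 1 has -3 semitones from note 3 to 4, but cell 2 has -4 — the interval quality changes while the contour stays the same, which is the hallmark of a tonal sequence.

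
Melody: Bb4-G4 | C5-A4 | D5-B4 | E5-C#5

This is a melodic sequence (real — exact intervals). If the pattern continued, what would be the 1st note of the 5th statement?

With 2-note cells, note 1 of each statement runs Bb4, C5, D5, E5.
From E5, up a 2nd gives F#5.

F#5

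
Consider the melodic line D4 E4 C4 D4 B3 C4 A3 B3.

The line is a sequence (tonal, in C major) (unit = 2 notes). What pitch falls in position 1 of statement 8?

D3

The unit is 2 notes. Position-1 pitches of the 4 shown cells: D4, C4, B3, A3.
Each moves down a 2nd. Continuing: G3 → F3 → E3 → D3.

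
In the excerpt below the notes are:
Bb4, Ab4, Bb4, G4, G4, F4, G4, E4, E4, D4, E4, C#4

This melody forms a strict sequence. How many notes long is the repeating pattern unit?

4

Try groups of 4 (3 cells in 12 notes):
Bb4 Ab4 Bb4 G4 | G4 F4 G4 E4 | E4 D4 E4 C#4
That's a consistent down a 3rd shift per cell, and no other grouping gives one.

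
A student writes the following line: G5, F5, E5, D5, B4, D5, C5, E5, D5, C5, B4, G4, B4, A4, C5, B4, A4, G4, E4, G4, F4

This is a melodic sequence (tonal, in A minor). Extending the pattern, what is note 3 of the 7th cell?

The unit is 7 notes. Position-3 pitches of the 3 shown cells: E5, C5, A4.
Carrying that down a 3rd forward: F4 → D4 → B3 → G3.

G3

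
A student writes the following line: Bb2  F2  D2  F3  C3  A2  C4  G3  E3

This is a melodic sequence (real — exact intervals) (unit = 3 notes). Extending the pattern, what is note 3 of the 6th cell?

Grouping in 3s, the 3rd note of each cell is D2, A2, E3.
Carrying that up a 5th forward: B3 → F#4 → C#5.

C#5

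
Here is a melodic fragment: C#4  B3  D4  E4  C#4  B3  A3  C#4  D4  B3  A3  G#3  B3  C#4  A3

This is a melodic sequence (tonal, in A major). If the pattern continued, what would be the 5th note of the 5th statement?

The unit is 5 notes. Position-5 pitches of the 3 shown cells: C#4, B3, A3.
Extending down a 2nd: G#3 → F#3.

F#3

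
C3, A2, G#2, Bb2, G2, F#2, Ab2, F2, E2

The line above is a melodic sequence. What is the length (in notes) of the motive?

3

There are 9 notes; a 3-note unit gives 3 cells:
C3 A2 G#2 | Bb2 G2 F#2 | Ab2 F2 E2
Each cell is the previous one down a 2nd — so the unit is 3 notes.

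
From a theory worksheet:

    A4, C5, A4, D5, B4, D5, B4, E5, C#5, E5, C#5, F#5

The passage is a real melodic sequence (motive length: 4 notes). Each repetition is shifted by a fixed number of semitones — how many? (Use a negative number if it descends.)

Taking 4-note groups, the heads are A4, B4, C#5: the pattern moves up a 2nd.
A4 to B4 spans +2 semitones.

2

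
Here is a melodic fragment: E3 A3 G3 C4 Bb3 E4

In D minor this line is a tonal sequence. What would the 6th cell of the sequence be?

A4 D5

With a 2-note motive the entries are E3, G3, Bb3, each up a 3rd from the previous.
Continuing the starts: D4 → F4 → A4.
So cell 6 is A4 D5.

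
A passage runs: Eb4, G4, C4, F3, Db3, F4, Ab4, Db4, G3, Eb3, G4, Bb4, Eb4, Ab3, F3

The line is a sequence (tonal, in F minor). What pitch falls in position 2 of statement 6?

Eb5

Grouping in 5s, the 2nd note of each cell is G4, Ab4, Bb4.
Carrying that up a 2nd forward: C5 → Db5 → Eb5.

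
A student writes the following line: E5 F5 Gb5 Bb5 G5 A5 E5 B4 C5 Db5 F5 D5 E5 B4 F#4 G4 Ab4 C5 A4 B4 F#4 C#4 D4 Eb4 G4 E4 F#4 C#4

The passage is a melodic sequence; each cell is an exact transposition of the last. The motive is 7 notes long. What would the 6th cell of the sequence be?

D#3 E3 F3 A3 F#3 G#3 D#3

The 7-note cells begin on E5, B4, F#4, C#4 — each down a 4th from the last.
Extending down a 4th: G#3 → D#3.
From D#3 the exact shape gives D#3 E3 F3 A3 F#3 G#3 D#3.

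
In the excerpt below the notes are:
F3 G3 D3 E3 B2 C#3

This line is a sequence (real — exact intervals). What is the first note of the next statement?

Unit = 2 notes; the statements start on F3, D3, B2, moving down a 3rd each time.
The next head, down a 3rd from B2, is G#2.

G#2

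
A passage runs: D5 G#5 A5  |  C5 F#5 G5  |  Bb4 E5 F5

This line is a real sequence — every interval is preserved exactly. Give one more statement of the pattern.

Ab4 D5 Eb5

With a 3-note motive the entries are D5, C5, Bb4, each down a 2nd from the previous.
So cell 4 is Ab4 D5 Eb5.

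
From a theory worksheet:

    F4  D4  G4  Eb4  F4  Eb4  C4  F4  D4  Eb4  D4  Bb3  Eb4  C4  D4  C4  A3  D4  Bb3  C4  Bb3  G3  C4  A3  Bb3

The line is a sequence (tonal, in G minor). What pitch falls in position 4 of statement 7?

Grouping in 5s, the 4th note of each cell is Eb4, D4, C4, Bb3, A3.
Each moves down a 2nd. Continuing: G3 → F3.

F3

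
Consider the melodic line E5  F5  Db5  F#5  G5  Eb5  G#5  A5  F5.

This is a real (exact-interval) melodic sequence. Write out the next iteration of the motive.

Taking 3-note groups, the heads are E5, F#5, G#5: the pattern moves up a 2nd.
Statement 4 starts on A#5 and keeps the same exact contour: A#5 B5 G5.

A#5 B5 G5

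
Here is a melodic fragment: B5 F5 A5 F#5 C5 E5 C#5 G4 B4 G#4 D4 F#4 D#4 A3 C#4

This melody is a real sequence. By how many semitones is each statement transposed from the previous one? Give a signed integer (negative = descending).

Unit = 3 notes; the statements start on B5, F#5, C#5, G#4, D#4, moving down a 4th each time.
Counting half-steps from B5 to F#5: -5.

-5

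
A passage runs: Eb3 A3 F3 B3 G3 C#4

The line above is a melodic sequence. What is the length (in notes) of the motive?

2

There are 6 notes; a 2-note unit gives 3 cells:
Eb3 A3 | F3 B3 | G3 C#4
That's a consistent up a 2nd shift per cell, and no other grouping gives one.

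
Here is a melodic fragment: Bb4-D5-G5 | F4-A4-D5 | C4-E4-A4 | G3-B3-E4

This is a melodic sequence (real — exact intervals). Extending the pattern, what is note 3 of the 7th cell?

C#3

With 3-note cells, note 3 of each statement runs G5, D5, A4, E4.
Carrying that down a 4th forward: B3 → F#3 → C#3.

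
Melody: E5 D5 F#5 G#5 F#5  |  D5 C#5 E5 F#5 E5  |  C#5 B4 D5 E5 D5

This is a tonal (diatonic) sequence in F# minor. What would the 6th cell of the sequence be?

The 5-note cells begin on E5, D5, C#5 — each down a 2nd from the last.
Carrying on: B4 → A4 → G#4.
From G#4 the diatonic shape gives G#4 F#4 A4 B4 A4.

G#4 F#4 A4 B4 A4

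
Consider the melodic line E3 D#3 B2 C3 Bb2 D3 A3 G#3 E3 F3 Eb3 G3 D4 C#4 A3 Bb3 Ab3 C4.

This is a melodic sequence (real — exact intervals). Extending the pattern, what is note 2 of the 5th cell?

B4

With 6-note cells, note 2 of each statement runs D#3, G#3, C#4.
Each moves up a 4th. Continuing: F#4 → B4.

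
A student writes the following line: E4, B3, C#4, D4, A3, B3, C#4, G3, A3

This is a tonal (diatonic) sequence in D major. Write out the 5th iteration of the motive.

With a 3-note motive the entries are E4, D4, C#4, each down a 2nd from the previous.
Continuing the starts: B3 → A3.
From A3 the diatonic shape gives A3 E3 F#3.

A3 E3 F#3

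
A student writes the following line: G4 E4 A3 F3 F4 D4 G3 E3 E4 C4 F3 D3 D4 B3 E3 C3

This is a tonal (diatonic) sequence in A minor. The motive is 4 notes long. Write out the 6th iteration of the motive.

With a 4-note motive the entries are G4, F4, E4, D4, each down a 2nd from the previous.
Continuing the starts: C4 → B3.
From B3 the diatonic shape gives B3 G3 C3 A2.

B3 G3 C3 A2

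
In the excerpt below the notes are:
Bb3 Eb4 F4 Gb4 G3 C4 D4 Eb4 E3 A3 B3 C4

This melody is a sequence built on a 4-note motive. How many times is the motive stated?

12 notes in groups of 4 gives 12/4 = 3 statements.
Starts: Bb3, G3, E3 — each down a 3rd.

3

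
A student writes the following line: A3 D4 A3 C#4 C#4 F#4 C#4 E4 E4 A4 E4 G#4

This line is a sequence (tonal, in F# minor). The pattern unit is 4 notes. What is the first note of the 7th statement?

F#5

The 4-note cells begin on A3, C#4, E4 — each up a 3rd from the last.
Extending the heads up a 3rd: G#4 → B4 → D5 → F#5.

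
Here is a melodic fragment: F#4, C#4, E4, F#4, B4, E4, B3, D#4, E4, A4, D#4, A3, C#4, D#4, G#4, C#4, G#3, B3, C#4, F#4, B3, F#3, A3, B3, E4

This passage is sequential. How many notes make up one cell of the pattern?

There are 25 notes; a 5-note unit gives 5 cells:
F#4 C#4 E4 F#4 B4 | E4 B3 D#4 E4 A4 | D#4 A3 C#4 D#4 G#4 | C#4 G#3 B3 C#4 F#4 | B3 F#3 A3 B3 E4
That's a consistent down a 2nd shift per cell, and no other grouping gives one.

5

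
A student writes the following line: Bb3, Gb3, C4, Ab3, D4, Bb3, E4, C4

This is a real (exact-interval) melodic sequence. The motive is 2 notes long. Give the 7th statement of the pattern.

With a 2-note motive the entries are Bb3, C4, D4, E4, each up a 2nd from the previous.
Continuing the starts: F#4 → G#4 → A#4.
So cell 7 is A#4 F#4.

A#4 F#4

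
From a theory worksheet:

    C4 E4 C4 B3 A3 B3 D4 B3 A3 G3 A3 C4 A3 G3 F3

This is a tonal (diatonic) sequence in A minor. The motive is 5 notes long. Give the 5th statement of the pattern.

F3 A3 F3 E3 D3

With a 5-note motive the entries are C4, B3, A3, each down a 2nd from the previous.
Carrying on: G3 → F3.
Statement 5 starts on F3 and keeps the same diatonic contour: F3 A3 F3 E3 D3.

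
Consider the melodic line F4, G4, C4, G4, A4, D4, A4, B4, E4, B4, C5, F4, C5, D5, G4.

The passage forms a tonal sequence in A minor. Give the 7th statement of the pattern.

E5 F5 B4

The 3-note cells begin on F4, G4, A4, B4, C5 — each up a 2nd from the last.
Carrying on: D5 → E5.
So cell 7 is E5 F5 B4.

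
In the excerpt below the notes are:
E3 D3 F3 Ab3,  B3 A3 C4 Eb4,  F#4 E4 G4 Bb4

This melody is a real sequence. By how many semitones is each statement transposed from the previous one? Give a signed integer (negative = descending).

7

Unit = 4 notes; the statements start on E3, B3, F#4, moving up a 5th each time.
Counting half-steps from E3 to B3: 7.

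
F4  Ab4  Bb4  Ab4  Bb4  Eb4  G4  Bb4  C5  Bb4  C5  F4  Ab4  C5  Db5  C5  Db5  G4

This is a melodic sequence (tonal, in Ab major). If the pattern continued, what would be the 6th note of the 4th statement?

Ab4

Grouping in 6s, the 6th note of each cell is Eb4, F4, G4.
One more up a 2nd gives Ab4.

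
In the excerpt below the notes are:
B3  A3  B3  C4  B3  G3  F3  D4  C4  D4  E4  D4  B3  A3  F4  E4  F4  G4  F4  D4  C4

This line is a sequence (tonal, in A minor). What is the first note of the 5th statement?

C5

With a 7-note motive the entries are B3, D4, F4, each up a 3rd from the previous.
Extending the heads up a 3rd: A4 → C5.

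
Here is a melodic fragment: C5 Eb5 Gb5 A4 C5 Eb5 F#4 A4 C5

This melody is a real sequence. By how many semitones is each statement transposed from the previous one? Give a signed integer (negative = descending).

-3

With a 3-note motive the entries are C5, A4, F#4, each down a 3rd from the previous.
C5 to A4 spans -3 semitones.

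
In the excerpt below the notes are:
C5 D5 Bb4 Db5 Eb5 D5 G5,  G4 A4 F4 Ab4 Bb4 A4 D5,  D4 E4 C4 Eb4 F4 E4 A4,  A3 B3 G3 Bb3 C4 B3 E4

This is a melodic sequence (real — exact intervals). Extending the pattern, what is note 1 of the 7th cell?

F#2

Grouping in 7s, the 1st note of each cell is C5, G4, D4, A3.
Extending down a 4th: E3 → B2 → F#2.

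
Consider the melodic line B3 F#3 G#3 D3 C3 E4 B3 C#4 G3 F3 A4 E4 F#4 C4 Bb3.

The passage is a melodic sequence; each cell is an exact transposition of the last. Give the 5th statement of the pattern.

Unit = 5 notes; the statements start on B3, E4, A4, moving up a 4th each time.
Extending up a 4th: D5 → G5.
From G5 the exact shape gives G5 D5 E5 Bb4 Ab4.

G5 D5 E5 Bb4 Ab4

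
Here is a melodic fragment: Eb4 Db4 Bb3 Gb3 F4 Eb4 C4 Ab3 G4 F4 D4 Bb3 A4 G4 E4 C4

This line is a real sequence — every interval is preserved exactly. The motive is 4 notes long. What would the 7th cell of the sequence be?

With a 4-note motive the entries are Eb4, F4, G4, A4, each up a 2nd from the previous.
Carrying on: B4 → C#5 → D#5.
So cell 7 is D#5 C#5 A#4 F#4.

D#5 C#5 A#4 F#4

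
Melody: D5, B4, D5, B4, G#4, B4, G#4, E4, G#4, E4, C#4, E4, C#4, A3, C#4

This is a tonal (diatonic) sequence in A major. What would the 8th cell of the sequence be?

With a 3-note motive the entries are D5, B4, G#4, E4, C#4, each down a 3rd from the previous.
Carrying on: A3 → F#3 → D3.
Statement 8 starts on D3 and keeps the same diatonic contour: D3 B2 D3.

D3 B2 D3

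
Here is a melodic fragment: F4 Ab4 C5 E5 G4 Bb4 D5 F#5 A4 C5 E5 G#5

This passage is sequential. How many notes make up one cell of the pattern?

4

Try groups of 4 (3 cells in 12 notes):
F4 Ab4 C5 E5 | G4 Bb4 D5 F#5 | A4 C5 E5 G#5
Each cell is the previous one up a 2nd — so the unit is 4 notes.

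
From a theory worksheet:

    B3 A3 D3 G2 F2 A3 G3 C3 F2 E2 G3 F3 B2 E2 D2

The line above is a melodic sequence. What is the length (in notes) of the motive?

15 notes total. Splitting into 3 groups of 5:
B3 A3 D3 G2 F2 | A3 G3 C3 F2 E2 | G3 F3 B2 E2 D2
That's a consistent down a 2nd shift per cell, and no other grouping gives one.

5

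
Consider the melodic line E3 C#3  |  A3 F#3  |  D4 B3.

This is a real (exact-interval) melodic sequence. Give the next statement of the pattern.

G4 E4

Unit = 2 notes; the statements start on E3, A3, D4, moving up a 4th each time.
So cell 4 is G4 E4.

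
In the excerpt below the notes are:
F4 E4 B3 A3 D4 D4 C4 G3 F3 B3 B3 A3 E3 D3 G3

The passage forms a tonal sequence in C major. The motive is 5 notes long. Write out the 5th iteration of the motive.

E3 D3 A2 G2 C3

With a 5-note motive the entries are F4, D4, B3, each down a 3rd from the previous.
Extending down a 3rd: G3 → E3.
From E3 the diatonic shape gives E3 D3 A2 G2 C3.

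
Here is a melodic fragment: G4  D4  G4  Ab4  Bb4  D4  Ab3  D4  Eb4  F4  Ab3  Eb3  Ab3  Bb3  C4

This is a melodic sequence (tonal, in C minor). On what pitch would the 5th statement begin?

Taking 5-note groups, the heads are G4, D4, Ab3: the pattern moves down a 4th.
Extending the heads down a 4th: Eb3 → Bb2.

Bb2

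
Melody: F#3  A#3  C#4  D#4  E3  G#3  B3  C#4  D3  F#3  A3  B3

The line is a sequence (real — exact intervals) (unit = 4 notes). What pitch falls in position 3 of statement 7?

Db3

The unit is 4 notes. Position-3 pitches of the 3 shown cells: C#4, B3, A3.
Carrying that down a 2nd forward: G3 → F3 → Eb3 → Db3.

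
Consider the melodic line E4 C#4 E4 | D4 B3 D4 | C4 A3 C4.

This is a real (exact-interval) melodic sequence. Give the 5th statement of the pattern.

The 3-note cells begin on E4, D4, C4 — each down a 2nd from the last.
Carrying on: Bb3 → Ab3.
So cell 5 is Ab3 F3 Ab3.

Ab3 F3 Ab3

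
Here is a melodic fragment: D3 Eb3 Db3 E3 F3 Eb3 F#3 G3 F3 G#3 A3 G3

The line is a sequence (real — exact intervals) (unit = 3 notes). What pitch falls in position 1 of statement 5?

A#3

Grouping in 3s, the 1st note of each cell is D3, E3, F#3, G#3.
Each moves up a 2nd; the next is A#3.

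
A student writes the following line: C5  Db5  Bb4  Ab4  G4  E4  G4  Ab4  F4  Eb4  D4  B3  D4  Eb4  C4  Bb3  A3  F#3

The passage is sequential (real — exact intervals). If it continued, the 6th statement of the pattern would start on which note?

Unit = 6 notes; the statements start on C5, G4, D4, moving down a 4th each time.
Continuing: A3 → E3 → B2. Statement 6 starts on B2.

B2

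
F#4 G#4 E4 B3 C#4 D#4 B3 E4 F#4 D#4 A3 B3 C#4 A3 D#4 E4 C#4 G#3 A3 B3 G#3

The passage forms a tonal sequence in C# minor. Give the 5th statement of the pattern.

B3 C#4 A3 E3 F#3 G#3 E3

With a 7-note motive the entries are F#4, E4, D#4, each down a 2nd from the previous.
Continuing the starts: C#4 → B3.
Statement 5 starts on B3 and keeps the same diatonic contour: B3 C#4 A3 E3 F#3 G#3 E3.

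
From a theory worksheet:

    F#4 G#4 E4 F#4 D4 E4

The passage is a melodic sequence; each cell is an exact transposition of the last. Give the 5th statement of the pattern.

Bb3 C4

Taking 2-note groups, the heads are F#4, E4, D4: the pattern moves down a 2nd.
Extending down a 2nd: C4 → Bb3.
Statement 5 starts on Bb3 and keeps the same exact contour: Bb3 C4.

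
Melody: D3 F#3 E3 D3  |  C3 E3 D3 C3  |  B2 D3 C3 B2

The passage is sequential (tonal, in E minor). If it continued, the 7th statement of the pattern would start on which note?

Taking 4-note groups, the heads are D3, C3, B2: the pattern moves down a 2nd.
Extending the heads down a 2nd: A2 → G2 → F#2 → E2.

E2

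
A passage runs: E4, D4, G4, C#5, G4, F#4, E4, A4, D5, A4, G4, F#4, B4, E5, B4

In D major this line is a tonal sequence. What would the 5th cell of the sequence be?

B4 A4 D5 G5 D5

The 5-note cells begin on E4, F#4, G4 — each up a 2nd from the last.
Carrying on: A4 → B4.
So cell 5 is B4 A4 D5 G5 D5.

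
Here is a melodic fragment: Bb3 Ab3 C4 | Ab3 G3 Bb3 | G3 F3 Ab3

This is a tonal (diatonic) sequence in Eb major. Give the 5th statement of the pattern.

Eb3 D3 F3

The 3-note cells begin on Bb3, Ab3, G3 — each down a 2nd from the last.
Continuing the starts: F3 → Eb3.
So cell 5 is Eb3 D3 F3.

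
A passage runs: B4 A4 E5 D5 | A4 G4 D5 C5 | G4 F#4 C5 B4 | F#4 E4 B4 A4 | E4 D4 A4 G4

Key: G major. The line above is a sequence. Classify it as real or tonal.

tonal

Every note is diatonic to G major.
Cell 1 has -2 semitones from note 1 to 2, but cell 3 has -1 — the interval quality changes while the contour stays the same, which is the hallmark of a tonal sequence.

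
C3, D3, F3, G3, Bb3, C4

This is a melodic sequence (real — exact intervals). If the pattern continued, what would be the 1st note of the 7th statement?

With 2-note cells, note 1 of each statement runs C3, F3, Bb3.
Extending up a 4th: Eb4 → Ab4 → Db5 → Gb5.

Gb5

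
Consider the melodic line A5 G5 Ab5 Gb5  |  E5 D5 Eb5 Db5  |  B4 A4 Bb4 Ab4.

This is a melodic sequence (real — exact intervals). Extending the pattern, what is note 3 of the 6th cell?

G3

Grouping in 4s, the 3rd note of each cell is Ab5, Eb5, Bb4.
Each moves down a 4th. Continuing: F4 → C4 → G3.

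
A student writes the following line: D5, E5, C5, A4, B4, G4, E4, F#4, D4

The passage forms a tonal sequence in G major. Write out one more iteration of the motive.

B3 C4 A3

Taking 3-note groups, the heads are D5, A4, E4: the pattern moves down a 4th.
So cell 4 is B3 C4 A3.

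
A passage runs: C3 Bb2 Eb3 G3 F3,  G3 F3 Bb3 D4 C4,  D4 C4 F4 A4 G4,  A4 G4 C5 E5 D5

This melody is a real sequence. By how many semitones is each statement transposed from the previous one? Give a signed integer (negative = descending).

With a 5-note motive the entries are C3, G3, D4, A4, each up a 5th from the previous.
C3→G3 is 55 − 48 = 7 semitones.

7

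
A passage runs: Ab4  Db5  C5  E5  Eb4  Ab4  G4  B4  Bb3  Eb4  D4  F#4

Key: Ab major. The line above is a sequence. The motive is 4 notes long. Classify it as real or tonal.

Each cell has the same semitone pattern (5, -1, 4) — intervals are preserved exactly.
And E5 lies outside Ab major, so the sequence is real rather than tonal.

real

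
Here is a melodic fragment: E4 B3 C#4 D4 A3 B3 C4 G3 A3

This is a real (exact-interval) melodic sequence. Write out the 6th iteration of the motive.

Gb3 Db3 Eb3

The 3-note cells begin on E4, D4, C4 — each down a 2nd from the last.
Continuing the starts: Bb3 → Ab3 → Gb3.
So cell 6 is Gb3 Db3 Eb3.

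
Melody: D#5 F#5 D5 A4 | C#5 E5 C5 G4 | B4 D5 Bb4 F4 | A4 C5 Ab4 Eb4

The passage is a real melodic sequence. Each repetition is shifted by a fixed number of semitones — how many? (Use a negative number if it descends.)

-2

With a 4-note motive the entries are D#5, C#5, B4, A4, each down a 2nd from the previous.
D#5→C#5 is 73 − 75 = -2 semitones.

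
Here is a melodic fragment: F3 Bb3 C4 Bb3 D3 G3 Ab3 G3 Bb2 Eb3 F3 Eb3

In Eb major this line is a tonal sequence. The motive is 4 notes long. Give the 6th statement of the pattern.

Unit = 4 notes; the statements start on F3, D3, Bb2, moving down a 3rd each time.
Carrying on: G2 → Eb2 → C2.
Statement 6 starts on C2 and keeps the same diatonic contour: C2 F2 G2 F2.

C2 F2 G2 F2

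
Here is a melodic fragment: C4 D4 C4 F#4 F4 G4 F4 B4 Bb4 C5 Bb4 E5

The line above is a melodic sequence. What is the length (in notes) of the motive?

12 notes total. Splitting into 3 groups of 4:
C4 D4 C4 F#4 | F4 G4 F4 B4 | Bb4 C5 Bb4 E5
That's a consistent up a 4th shift per cell, and no other grouping gives one.

4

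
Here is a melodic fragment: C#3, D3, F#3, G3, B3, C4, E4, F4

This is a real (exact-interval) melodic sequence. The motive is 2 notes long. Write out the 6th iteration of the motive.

Unit = 2 notes; the statements start on C#3, F#3, B3, E4, moving up a 4th each time.
Extending up a 4th: A4 → D5.
From D5 the exact shape gives D5 Eb5.

D5 Eb5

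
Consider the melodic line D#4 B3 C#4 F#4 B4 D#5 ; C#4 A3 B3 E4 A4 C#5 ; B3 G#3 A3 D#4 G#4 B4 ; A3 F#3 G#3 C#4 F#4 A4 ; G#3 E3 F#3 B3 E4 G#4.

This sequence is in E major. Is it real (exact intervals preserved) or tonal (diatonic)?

tonal

Every note is diatonic to E major.
Cell 1 has -4 semitones from note 1 to 2, but cell 3 has -3 — the interval quality changes while the contour stays the same, which is the hallmark of a tonal sequence.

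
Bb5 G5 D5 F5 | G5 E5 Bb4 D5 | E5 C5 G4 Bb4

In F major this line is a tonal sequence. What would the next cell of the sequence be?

With a 4-note motive the entries are Bb5, G5, E5, each down a 3rd from the previous.
From C5 the diatonic shape gives C5 A4 E4 G4.

C5 A4 E4 G4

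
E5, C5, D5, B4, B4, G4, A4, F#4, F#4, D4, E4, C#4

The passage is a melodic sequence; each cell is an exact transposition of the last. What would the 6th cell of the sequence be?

With a 4-note motive the entries are E5, B4, F#4, each down a 4th from the previous.
Carrying on: C#4 → G#3 → D#3.
Statement 6 starts on D#3 and keeps the same exact contour: D#3 B2 C#3 A#2.

D#3 B2 C#3 A#2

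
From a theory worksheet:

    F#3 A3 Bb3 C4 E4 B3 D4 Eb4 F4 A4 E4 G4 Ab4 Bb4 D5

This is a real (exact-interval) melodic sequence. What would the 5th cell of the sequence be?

D5 F5 Gb5 Ab5 C6

The 5-note cells begin on F#3, B3, E4 — each up a 4th from the last.
Extending up a 4th: A4 → D5.
Statement 5 starts on D5 and keeps the same exact contour: D5 F5 Gb5 Ab5 C6.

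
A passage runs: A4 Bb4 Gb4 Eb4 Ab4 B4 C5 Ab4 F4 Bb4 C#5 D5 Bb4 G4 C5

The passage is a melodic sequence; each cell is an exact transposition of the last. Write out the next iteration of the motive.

The 5-note cells begin on A4, B4, C#5 — each up a 2nd from the last.
Statement 4 starts on D#5 and keeps the same exact contour: D#5 E5 C5 A4 D5.

D#5 E5 C5 A4 D5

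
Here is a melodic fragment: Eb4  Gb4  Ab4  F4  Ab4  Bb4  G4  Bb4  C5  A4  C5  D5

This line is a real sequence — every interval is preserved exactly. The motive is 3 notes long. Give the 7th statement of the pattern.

D#5 F#5 G#5

Taking 3-note groups, the heads are Eb4, F4, G4, A4: the pattern moves up a 2nd.
Extending up a 2nd: B4 → C#5 → D#5.
Statement 7 starts on D#5 and keeps the same exact contour: D#5 F#5 G#5.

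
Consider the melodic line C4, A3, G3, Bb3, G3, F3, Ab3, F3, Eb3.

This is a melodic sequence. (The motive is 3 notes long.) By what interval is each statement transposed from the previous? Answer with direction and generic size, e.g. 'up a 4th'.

With a 3-note motive the entries are C4, Bb3, Ab3, each down a 2nd from the previous.
C4 to Bb3 is down a 2nd.

down a 2nd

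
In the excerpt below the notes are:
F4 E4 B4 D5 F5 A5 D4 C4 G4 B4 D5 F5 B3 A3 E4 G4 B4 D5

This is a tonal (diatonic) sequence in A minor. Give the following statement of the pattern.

Taking 6-note groups, the heads are F4, D4, B3: the pattern moves down a 3rd.
So cell 4 is G3 F3 C4 E4 G4 B4.

G3 F3 C4 E4 G4 B4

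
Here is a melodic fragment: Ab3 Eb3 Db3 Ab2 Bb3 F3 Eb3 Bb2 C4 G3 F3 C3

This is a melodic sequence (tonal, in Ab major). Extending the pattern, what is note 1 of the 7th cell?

Grouping in 4s, the 1st note of each cell is Ab3, Bb3, C4.
Extending up a 2nd: Db4 → Eb4 → F4 → G4.

G4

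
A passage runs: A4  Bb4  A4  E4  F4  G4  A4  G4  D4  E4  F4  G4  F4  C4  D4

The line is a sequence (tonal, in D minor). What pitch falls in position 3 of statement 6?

The unit is 5 notes. Position-3 pitches of the 3 shown cells: A4, G4, F4.
Carrying that down a 2nd forward: E4 → D4 → C4.

C4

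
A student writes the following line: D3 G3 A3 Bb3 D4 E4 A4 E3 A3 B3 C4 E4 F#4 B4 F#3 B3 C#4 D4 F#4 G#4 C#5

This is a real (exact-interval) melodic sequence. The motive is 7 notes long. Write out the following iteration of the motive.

With a 7-note motive the entries are D3, E3, F#3, each up a 2nd from the previous.
So cell 4 is G#3 C#4 D#4 E4 G#4 A#4 D#5.

G#3 C#4 D#4 E4 G#4 A#4 D#5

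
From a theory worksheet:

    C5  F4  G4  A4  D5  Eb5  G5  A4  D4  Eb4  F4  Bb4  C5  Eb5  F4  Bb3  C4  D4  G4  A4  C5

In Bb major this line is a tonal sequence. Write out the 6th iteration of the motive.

G3 C3 D3 Eb3 A3 Bb3 D4

With a 7-note motive the entries are C5, A4, F4, each down a 3rd from the previous.
Extending down a 3rd: D4 → Bb3 → G3.
Statement 6 starts on G3 and keeps the same diatonic contour: G3 C3 D3 Eb3 A3 Bb3 D4.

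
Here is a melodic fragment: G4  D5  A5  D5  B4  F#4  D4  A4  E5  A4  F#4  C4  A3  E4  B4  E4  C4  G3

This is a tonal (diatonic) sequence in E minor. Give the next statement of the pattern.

Unit = 6 notes; the statements start on G4, D4, A3, moving down a 4th each time.
Statement 4 starts on E3 and keeps the same diatonic contour: E3 B3 F#4 B3 G3 D3.

E3 B3 F#4 B3 G3 D3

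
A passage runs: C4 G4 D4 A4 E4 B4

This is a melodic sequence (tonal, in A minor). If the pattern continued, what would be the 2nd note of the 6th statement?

E5

With 2-note cells, note 2 of each statement runs G4, A4, B4.
Carrying that up a 2nd forward: C5 → D5 → E5.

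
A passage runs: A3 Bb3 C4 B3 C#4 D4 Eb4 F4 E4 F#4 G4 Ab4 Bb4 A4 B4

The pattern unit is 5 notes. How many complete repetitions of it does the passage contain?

3

15 notes in groups of 5 gives 15/5 = 3 statements.
Starts: A3, D4, G4 — each up a 4th.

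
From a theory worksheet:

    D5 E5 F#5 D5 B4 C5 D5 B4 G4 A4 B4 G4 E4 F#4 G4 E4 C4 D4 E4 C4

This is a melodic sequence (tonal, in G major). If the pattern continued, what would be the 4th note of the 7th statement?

With 4-note cells, note 4 of each statement runs D5, B4, G4, E4, C4.
Carrying that down a 3rd forward: A3 → F#3.

F#3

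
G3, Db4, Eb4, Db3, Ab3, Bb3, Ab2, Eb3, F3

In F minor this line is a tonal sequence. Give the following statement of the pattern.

The 3-note cells begin on G3, Db3, Ab2 — each down a 4th from the last.
Statement 4 starts on Eb2 and keeps the same diatonic contour: Eb2 Bb2 C3.

Eb2 Bb2 C3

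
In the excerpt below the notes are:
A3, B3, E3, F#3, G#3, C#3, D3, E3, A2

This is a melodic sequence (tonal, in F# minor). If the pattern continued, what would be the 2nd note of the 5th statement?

A2

Grouping in 3s, the 2nd note of each cell is B3, G#3, E3.
Each moves down a 3rd. Continuing: C#3 → A2.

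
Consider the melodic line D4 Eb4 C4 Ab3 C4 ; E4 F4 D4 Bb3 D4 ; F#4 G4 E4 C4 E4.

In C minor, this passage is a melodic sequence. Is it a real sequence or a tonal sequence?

Each cell has the same semitone pattern (1, -3, -4, 4) — intervals are preserved exactly.
And E4 lies outside C minor, so the sequence is real rather than tonal.

real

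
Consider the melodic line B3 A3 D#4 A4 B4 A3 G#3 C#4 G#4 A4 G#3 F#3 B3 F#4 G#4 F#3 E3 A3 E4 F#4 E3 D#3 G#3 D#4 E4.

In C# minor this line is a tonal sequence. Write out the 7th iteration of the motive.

C#3 B2 E3 B3 C#4

The 5-note cells begin on B3, A3, G#3, F#3, E3 — each down a 2nd from the last.
Carrying on: D#3 → C#3.
So cell 7 is C#3 B2 E3 B3 C#4.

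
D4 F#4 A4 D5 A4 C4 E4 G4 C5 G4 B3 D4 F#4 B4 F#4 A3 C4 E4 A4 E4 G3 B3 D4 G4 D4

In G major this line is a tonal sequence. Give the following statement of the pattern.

The 5-note cells begin on D4, C4, B3, A3, G3 — each down a 2nd from the last.
Statement 6 starts on F#3 and keeps the same diatonic contour: F#3 A3 C4 F#4 C4.

F#3 A3 C4 F#4 C4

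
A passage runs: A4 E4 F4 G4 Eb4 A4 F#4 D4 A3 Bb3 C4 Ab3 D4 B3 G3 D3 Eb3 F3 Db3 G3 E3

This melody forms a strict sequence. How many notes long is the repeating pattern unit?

7

There are 21 notes; a 7-note unit gives 3 cells:
A4 E4 F4 G4 Eb4 A4 F#4 | D4 A3 Bb3 C4 Ab3 D4 B3 | G3 D3 Eb3 F3 Db3 G3 E3
Every group is a transposition down a 5th of the one before; no shorter unit works.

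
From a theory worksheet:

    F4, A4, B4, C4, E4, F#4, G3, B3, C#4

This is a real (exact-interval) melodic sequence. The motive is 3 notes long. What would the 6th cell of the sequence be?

The 3-note cells begin on F4, C4, G3 — each down a 4th from the last.
Continuing the starts: D3 → A2 → E2.
Statement 6 starts on E2 and keeps the same exact contour: E2 G#2 A#2.

E2 G#2 A#2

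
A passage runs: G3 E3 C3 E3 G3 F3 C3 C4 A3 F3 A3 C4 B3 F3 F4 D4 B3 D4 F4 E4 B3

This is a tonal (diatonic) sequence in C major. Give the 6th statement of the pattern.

With a 7-note motive the entries are G3, C4, F4, each up a 4th from the previous.
Carrying on: B4 → E5 → A5.
So cell 6 is A5 F5 D5 F5 A5 G5 D5.

A5 F5 D5 F5 A5 G5 D5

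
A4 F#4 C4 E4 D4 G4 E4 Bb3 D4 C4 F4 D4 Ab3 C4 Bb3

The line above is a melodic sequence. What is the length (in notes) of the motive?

There are 15 notes; a 5-note unit gives 3 cells:
A4 F#4 C4 E4 D4 | G4 E4 Bb3 D4 C4 | F4 D4 Ab3 C4 Bb3
Each cell is the previous one down a 2nd — so the unit is 5 notes.

5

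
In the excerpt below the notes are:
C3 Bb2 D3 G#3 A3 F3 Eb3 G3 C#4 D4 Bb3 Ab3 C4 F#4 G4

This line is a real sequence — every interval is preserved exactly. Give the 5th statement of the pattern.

The 5-note cells begin on C3, F3, Bb3 — each up a 4th from the last.
Extending up a 4th: Eb4 → Ab4.
From Ab4 the exact shape gives Ab4 Gb4 Bb4 E5 F5.

Ab4 Gb4 Bb4 E5 F5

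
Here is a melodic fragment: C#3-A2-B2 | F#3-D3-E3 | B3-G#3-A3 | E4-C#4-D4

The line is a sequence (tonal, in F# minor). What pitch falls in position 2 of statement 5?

F#4

With 3-note cells, note 2 of each statement runs A2, D3, G#3, C#4.
From C#4, up a 4th gives F#4.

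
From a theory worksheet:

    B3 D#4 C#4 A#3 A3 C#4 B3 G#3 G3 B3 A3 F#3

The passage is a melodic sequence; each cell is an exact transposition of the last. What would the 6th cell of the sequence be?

Unit = 4 notes; the statements start on B3, A3, G3, moving down a 2nd each time.
Continuing the starts: F3 → Eb3 → Db3.
So cell 6 is Db3 F3 Eb3 C3.

Db3 F3 Eb3 C3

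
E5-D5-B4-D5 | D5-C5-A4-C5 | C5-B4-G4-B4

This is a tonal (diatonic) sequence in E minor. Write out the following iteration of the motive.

Unit = 4 notes; the statements start on E5, D5, C5, moving down a 2nd each time.
So cell 4 is B4 A4 F#4 A4.

B4 A4 F#4 A4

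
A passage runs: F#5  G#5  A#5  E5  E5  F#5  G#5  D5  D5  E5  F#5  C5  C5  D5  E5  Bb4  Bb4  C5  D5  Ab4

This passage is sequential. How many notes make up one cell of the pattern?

4

Try groups of 4 (5 cells in 20 notes):
F#5 G#5 A#5 E5 | E5 F#5 G#5 D5 | D5 E5 F#5 C5 | C5 D5 E5 Bb4 | Bb4 C5 D5 Ab4
Each cell is the previous one down a 2nd — so the unit is 4 notes.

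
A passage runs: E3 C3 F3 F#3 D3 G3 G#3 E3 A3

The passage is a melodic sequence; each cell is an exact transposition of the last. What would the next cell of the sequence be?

The 3-note cells begin on E3, F#3, G#3 — each up a 2nd from the last.
From A#3 the exact shape gives A#3 F#3 B3.

A#3 F#3 B3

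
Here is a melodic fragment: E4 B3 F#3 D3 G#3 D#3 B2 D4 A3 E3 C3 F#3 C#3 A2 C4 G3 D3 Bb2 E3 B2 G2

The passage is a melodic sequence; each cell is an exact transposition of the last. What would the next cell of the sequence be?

Bb3 F3 C3 Ab2 D3 A2 F2

Unit = 7 notes; the statements start on E4, D4, C4, moving down a 2nd each time.
From Bb3 the exact shape gives Bb3 F3 C3 Ab2 D3 A2 F2.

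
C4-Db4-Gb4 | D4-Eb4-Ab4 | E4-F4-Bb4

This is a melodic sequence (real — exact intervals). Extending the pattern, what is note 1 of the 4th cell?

F#4

With 3-note cells, note 1 of each statement runs C4, D4, E4.
One more up a 2nd gives F#4.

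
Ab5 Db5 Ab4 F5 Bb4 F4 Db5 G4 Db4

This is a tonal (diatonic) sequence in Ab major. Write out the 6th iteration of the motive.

Eb4 Ab3 Eb3

With a 3-note motive the entries are Ab5, F5, Db5, each down a 3rd from the previous.
Continuing the starts: Bb4 → G4 → Eb4.
Statement 6 starts on Eb4 and keeps the same diatonic contour: Eb4 Ab3 Eb3.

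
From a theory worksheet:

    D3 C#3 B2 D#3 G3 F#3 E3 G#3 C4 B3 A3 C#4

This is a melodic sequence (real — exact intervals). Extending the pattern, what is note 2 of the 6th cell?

D5

The unit is 4 notes. Position-2 pitches of the 3 shown cells: C#3, F#3, B3.
Carrying that up a 4th forward: E4 → A4 → D5.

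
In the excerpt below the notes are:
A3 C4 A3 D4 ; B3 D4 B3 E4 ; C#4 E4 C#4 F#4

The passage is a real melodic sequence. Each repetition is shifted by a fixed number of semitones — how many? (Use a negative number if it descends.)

2

Taking 4-note groups, the heads are A3, B3, C#4: the pattern moves up a 2nd.
Counting half-steps from A3 to B3: 2.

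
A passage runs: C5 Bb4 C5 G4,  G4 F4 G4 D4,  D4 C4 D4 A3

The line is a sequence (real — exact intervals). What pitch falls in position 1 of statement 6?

The unit is 4 notes. Position-1 pitches of the 3 shown cells: C5, G4, D4.
Extending down a 4th: A3 → E3 → B2.

B2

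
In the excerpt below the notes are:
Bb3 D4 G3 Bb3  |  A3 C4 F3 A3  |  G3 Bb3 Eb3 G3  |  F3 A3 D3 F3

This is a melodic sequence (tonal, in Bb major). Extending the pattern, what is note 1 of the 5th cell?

The unit is 4 notes. Position-1 pitches of the 4 shown cells: Bb3, A3, G3, F3.
Each moves down a 2nd; the next is Eb3.

Eb3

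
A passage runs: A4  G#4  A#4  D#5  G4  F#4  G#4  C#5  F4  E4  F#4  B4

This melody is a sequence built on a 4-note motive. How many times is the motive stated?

12 notes in groups of 4 gives 12/4 = 3 statements.
Starts: A4, G4, F4 — each down a 2nd.

3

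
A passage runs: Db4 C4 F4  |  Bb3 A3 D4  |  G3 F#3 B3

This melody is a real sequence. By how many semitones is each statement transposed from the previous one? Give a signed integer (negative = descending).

The 3-note cells begin on Db4, Bb3, G3 — each down a 3rd from the last.
Db4→Bb3 is 58 − 61 = -3 semitones.

-3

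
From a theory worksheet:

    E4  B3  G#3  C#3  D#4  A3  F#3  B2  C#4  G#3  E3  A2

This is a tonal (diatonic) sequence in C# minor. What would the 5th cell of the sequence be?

With a 4-note motive the entries are E4, D#4, C#4, each down a 2nd from the previous.
Carrying on: B3 → A3.
From A3 the diatonic shape gives A3 E3 C#3 F#2.

A3 E3 C#3 F#2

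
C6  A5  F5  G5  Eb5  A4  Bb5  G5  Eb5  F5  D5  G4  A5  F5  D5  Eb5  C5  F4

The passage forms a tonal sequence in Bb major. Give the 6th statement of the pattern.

The 6-note cells begin on C6, Bb5, A5 — each down a 2nd from the last.
Extending down a 2nd: G5 → F5 → Eb5.
So cell 6 is Eb5 C5 A4 Bb4 G4 C4.

Eb5 C5 A4 Bb4 G4 C4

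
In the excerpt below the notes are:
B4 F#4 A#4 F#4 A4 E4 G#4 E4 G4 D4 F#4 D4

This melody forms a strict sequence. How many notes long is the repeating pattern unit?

4

12 notes total. Splitting into 3 groups of 4:
B4 F#4 A#4 F#4 | A4 E4 G#4 E4 | G4 D4 F#4 D4
Each cell is the previous one down a 2nd — so the unit is 4 notes.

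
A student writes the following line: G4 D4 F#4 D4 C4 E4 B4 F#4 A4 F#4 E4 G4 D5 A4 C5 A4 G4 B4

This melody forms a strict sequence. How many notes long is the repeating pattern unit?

6

18 notes total. Splitting into 3 groups of 6:
G4 D4 F#4 D4 C4 E4 | B4 F#4 A4 F#4 E4 G4 | D5 A4 C5 A4 G4 B4
Every group is a transposition up a 3rd of the one before; no shorter unit works.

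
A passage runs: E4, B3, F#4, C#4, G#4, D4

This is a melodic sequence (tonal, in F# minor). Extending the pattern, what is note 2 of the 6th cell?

G#4

With 2-note cells, note 2 of each statement runs B3, C#4, D4.
Extending up a 2nd: E4 → F#4 → G#4.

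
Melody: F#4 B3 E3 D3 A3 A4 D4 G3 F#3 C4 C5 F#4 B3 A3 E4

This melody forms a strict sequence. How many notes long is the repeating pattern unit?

5

Try groups of 5 (3 cells in 15 notes):
F#4 B3 E3 D3 A3 | A4 D4 G3 F#3 C4 | C5 F#4 B3 A3 E4
That's a consistent up a 3rd shift per cell, and no other grouping gives one.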